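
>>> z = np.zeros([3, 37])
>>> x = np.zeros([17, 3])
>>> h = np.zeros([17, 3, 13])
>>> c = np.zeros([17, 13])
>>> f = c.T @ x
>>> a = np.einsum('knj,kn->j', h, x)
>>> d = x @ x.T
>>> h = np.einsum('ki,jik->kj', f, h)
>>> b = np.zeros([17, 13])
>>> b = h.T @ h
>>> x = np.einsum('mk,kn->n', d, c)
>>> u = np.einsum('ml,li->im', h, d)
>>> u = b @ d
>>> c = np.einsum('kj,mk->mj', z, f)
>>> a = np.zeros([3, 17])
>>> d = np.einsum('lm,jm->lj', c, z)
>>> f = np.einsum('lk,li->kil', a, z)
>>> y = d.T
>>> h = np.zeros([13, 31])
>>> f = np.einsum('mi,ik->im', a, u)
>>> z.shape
(3, 37)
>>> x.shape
(13,)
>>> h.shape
(13, 31)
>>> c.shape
(13, 37)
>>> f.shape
(17, 3)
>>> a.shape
(3, 17)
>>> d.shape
(13, 3)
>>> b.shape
(17, 17)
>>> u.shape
(17, 17)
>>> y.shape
(3, 13)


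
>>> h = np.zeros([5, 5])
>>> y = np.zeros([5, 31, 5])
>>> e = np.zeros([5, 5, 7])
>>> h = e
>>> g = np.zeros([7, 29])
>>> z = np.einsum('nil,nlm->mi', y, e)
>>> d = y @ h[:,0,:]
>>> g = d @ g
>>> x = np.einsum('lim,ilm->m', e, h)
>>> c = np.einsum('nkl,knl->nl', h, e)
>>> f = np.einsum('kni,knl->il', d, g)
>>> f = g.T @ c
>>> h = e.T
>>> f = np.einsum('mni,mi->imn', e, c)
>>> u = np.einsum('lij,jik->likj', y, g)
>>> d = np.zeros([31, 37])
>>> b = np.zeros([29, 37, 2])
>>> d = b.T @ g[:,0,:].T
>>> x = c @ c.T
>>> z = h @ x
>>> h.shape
(7, 5, 5)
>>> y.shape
(5, 31, 5)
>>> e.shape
(5, 5, 7)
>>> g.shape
(5, 31, 29)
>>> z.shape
(7, 5, 5)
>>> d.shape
(2, 37, 5)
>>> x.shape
(5, 5)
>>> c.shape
(5, 7)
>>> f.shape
(7, 5, 5)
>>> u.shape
(5, 31, 29, 5)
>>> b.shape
(29, 37, 2)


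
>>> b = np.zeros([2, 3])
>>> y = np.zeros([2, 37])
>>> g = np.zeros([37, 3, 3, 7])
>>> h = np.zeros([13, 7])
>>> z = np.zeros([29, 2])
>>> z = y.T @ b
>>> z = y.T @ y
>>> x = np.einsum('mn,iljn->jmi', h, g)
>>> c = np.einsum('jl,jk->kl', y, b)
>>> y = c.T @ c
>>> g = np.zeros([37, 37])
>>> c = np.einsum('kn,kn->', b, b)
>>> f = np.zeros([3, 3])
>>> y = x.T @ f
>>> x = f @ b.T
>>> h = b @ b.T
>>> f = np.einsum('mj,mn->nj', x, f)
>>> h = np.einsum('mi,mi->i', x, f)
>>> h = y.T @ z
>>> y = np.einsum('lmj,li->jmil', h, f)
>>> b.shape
(2, 3)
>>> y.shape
(37, 13, 2, 3)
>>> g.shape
(37, 37)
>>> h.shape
(3, 13, 37)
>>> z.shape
(37, 37)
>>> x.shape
(3, 2)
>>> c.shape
()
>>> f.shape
(3, 2)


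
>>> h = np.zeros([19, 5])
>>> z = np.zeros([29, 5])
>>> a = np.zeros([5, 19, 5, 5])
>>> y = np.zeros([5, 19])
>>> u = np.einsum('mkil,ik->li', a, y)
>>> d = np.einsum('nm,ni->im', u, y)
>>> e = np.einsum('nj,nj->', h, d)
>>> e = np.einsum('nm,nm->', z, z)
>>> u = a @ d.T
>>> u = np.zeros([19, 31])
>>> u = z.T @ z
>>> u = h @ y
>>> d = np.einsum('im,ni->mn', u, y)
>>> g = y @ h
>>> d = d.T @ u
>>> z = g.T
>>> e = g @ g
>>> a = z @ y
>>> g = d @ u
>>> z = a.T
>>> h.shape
(19, 5)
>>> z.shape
(19, 5)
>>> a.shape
(5, 19)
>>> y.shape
(5, 19)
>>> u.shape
(19, 19)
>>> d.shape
(5, 19)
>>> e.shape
(5, 5)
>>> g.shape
(5, 19)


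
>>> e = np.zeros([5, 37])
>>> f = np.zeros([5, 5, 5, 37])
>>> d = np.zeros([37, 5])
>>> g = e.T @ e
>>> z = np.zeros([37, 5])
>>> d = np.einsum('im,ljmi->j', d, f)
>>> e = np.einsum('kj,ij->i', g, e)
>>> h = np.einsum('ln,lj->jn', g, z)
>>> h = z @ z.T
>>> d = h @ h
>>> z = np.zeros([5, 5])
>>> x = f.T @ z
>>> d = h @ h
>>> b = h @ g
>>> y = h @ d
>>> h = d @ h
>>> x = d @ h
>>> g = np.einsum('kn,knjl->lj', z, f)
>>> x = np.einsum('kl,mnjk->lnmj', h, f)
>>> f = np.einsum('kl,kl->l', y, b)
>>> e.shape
(5,)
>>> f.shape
(37,)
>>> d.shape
(37, 37)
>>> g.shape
(37, 5)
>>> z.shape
(5, 5)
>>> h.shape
(37, 37)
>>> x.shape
(37, 5, 5, 5)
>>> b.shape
(37, 37)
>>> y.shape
(37, 37)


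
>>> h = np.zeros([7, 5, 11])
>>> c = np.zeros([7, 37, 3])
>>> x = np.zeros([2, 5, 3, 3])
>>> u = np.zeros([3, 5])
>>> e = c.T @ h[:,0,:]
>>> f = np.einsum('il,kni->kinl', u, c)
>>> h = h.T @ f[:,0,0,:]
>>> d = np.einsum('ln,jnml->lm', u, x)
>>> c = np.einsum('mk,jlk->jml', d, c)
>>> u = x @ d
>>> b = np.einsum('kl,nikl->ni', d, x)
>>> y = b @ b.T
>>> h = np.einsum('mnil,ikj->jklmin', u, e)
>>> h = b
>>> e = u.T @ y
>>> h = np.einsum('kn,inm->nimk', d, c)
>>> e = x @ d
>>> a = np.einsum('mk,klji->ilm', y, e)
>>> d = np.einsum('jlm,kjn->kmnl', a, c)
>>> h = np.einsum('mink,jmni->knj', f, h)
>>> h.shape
(5, 37, 3)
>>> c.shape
(7, 3, 37)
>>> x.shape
(2, 5, 3, 3)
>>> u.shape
(2, 5, 3, 3)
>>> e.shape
(2, 5, 3, 3)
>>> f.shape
(7, 3, 37, 5)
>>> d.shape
(7, 2, 37, 5)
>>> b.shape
(2, 5)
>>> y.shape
(2, 2)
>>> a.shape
(3, 5, 2)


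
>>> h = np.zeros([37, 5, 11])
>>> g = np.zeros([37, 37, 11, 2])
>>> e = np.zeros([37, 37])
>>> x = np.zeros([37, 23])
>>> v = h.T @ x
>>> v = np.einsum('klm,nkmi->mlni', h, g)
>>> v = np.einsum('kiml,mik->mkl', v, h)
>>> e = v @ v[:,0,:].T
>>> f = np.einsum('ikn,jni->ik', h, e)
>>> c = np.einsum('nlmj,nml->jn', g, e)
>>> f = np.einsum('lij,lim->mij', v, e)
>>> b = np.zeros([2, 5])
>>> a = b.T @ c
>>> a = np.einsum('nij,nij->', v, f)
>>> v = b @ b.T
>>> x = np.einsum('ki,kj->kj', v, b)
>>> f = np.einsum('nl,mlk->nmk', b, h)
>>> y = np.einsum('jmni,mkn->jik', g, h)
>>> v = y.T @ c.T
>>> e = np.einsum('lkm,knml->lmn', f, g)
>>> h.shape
(37, 5, 11)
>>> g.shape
(37, 37, 11, 2)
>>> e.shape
(2, 11, 37)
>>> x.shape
(2, 5)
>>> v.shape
(5, 2, 2)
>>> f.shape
(2, 37, 11)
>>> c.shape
(2, 37)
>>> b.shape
(2, 5)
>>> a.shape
()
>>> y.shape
(37, 2, 5)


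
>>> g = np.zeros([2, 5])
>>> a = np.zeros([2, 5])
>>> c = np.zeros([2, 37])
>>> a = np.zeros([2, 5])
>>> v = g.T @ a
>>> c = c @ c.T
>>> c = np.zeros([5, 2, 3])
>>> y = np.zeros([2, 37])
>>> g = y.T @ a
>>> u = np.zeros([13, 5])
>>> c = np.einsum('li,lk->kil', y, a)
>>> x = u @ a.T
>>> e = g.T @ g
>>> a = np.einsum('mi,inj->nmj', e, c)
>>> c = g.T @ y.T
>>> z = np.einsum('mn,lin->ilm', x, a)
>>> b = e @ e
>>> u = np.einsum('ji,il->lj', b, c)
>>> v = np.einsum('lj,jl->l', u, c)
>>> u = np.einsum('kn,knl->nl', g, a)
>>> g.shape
(37, 5)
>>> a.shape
(37, 5, 2)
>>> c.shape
(5, 2)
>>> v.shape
(2,)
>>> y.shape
(2, 37)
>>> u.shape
(5, 2)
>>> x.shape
(13, 2)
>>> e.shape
(5, 5)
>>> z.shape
(5, 37, 13)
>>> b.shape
(5, 5)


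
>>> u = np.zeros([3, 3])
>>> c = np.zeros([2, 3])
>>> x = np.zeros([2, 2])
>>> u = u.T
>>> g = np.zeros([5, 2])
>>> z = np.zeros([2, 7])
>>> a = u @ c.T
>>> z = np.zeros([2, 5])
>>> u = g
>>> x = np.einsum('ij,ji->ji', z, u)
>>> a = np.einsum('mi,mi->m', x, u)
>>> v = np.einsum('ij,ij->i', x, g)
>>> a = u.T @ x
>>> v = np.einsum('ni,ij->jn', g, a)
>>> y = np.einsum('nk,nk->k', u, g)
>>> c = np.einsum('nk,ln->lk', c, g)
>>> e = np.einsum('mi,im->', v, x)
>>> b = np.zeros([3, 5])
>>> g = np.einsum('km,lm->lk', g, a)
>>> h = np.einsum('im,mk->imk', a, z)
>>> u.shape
(5, 2)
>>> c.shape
(5, 3)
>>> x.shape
(5, 2)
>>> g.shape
(2, 5)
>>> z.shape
(2, 5)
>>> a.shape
(2, 2)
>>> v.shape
(2, 5)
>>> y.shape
(2,)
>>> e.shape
()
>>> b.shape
(3, 5)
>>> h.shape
(2, 2, 5)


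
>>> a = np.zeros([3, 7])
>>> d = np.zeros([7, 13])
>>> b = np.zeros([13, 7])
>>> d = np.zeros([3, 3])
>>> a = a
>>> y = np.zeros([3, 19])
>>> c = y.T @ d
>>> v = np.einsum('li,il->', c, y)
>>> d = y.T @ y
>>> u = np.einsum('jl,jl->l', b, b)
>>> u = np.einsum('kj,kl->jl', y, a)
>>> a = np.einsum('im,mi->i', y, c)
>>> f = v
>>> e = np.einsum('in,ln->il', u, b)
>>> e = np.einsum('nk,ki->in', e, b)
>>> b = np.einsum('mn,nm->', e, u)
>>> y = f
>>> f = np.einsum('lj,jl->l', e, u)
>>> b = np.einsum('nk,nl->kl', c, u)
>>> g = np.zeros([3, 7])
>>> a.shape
(3,)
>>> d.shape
(19, 19)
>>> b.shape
(3, 7)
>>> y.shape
()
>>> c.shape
(19, 3)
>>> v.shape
()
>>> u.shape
(19, 7)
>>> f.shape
(7,)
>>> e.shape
(7, 19)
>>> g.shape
(3, 7)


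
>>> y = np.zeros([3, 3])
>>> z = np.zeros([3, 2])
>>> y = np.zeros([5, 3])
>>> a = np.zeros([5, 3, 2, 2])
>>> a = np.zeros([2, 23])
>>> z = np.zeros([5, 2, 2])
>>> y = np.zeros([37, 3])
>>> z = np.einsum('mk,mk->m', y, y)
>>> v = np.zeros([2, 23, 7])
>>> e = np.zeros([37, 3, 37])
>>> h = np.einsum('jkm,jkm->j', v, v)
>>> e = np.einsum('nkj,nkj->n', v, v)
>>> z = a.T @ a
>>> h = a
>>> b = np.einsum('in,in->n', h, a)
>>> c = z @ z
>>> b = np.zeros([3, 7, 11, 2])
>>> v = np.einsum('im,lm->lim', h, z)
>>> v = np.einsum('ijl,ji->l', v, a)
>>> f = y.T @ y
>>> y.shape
(37, 3)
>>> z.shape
(23, 23)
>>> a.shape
(2, 23)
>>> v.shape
(23,)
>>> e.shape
(2,)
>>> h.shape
(2, 23)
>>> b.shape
(3, 7, 11, 2)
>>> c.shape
(23, 23)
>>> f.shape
(3, 3)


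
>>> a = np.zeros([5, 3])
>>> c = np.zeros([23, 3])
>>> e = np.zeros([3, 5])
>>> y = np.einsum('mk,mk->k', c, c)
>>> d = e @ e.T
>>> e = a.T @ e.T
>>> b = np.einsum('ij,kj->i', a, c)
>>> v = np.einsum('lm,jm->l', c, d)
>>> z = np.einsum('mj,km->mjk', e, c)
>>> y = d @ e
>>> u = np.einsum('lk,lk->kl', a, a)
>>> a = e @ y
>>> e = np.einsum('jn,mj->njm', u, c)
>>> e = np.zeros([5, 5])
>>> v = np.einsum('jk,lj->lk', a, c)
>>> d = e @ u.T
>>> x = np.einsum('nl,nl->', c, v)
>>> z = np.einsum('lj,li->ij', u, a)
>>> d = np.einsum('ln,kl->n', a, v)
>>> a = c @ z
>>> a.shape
(23, 5)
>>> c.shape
(23, 3)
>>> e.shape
(5, 5)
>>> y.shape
(3, 3)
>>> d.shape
(3,)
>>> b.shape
(5,)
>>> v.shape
(23, 3)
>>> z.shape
(3, 5)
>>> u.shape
(3, 5)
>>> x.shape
()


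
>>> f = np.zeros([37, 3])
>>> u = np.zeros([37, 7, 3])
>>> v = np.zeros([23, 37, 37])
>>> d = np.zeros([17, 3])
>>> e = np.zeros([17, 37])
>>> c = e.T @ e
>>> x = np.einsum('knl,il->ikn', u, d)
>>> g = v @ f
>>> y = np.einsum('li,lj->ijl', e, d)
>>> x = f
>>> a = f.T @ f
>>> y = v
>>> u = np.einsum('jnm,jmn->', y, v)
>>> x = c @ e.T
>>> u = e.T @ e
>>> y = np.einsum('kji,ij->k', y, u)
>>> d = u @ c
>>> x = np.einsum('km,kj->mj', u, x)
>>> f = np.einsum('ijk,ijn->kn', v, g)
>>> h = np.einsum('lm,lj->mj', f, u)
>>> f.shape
(37, 3)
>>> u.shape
(37, 37)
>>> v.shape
(23, 37, 37)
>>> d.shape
(37, 37)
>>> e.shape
(17, 37)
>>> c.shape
(37, 37)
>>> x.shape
(37, 17)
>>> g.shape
(23, 37, 3)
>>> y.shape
(23,)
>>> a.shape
(3, 3)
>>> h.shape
(3, 37)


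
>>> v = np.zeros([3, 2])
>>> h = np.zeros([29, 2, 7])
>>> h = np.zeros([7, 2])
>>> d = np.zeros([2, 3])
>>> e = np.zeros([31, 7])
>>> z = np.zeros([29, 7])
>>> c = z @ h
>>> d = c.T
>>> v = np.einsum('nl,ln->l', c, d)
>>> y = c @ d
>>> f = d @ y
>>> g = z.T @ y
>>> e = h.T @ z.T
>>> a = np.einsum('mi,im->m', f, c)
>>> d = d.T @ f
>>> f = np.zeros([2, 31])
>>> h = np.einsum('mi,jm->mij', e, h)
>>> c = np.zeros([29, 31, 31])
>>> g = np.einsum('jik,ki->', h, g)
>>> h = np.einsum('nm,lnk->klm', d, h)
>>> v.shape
(2,)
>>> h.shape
(7, 2, 29)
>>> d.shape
(29, 29)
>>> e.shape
(2, 29)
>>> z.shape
(29, 7)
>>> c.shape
(29, 31, 31)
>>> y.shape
(29, 29)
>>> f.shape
(2, 31)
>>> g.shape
()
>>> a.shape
(2,)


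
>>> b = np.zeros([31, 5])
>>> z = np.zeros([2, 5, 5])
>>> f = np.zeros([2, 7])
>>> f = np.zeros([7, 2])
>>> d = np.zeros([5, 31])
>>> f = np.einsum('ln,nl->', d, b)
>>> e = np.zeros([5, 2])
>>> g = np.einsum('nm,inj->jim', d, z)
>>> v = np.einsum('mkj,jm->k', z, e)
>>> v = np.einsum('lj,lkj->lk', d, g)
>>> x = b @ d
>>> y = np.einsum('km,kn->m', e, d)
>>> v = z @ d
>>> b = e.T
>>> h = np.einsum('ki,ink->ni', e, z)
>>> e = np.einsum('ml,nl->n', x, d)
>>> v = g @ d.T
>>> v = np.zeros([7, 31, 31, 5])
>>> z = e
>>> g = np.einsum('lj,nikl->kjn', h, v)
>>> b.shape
(2, 5)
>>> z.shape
(5,)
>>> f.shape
()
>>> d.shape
(5, 31)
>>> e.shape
(5,)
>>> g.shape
(31, 2, 7)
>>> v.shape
(7, 31, 31, 5)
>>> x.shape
(31, 31)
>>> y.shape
(2,)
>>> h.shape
(5, 2)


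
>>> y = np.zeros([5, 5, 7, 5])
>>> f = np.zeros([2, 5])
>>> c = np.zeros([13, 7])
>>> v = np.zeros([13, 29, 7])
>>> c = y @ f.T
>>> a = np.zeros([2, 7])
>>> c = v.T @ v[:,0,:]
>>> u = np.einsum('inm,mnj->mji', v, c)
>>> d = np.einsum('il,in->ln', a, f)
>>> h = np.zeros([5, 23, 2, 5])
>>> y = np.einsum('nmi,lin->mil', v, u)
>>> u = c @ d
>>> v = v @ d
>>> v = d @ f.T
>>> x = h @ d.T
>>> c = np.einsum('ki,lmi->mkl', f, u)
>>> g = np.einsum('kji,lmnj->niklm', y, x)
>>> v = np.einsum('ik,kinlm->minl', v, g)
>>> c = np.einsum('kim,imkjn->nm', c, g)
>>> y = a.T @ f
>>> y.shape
(7, 5)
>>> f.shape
(2, 5)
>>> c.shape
(23, 7)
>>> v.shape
(23, 7, 29, 5)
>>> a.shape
(2, 7)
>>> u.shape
(7, 29, 5)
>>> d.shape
(7, 5)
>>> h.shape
(5, 23, 2, 5)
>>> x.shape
(5, 23, 2, 7)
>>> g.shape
(2, 7, 29, 5, 23)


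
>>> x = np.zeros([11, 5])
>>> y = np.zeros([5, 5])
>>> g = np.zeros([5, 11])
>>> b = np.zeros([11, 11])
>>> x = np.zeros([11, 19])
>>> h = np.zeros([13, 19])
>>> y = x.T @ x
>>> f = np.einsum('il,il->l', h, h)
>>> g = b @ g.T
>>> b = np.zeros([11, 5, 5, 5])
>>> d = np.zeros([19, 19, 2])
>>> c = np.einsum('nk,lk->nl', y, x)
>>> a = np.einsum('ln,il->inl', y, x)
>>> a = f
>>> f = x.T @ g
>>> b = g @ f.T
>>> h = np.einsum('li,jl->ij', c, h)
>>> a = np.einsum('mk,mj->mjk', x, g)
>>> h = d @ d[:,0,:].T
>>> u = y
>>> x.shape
(11, 19)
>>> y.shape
(19, 19)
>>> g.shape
(11, 5)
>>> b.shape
(11, 19)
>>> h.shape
(19, 19, 19)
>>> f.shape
(19, 5)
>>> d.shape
(19, 19, 2)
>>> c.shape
(19, 11)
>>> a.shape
(11, 5, 19)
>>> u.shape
(19, 19)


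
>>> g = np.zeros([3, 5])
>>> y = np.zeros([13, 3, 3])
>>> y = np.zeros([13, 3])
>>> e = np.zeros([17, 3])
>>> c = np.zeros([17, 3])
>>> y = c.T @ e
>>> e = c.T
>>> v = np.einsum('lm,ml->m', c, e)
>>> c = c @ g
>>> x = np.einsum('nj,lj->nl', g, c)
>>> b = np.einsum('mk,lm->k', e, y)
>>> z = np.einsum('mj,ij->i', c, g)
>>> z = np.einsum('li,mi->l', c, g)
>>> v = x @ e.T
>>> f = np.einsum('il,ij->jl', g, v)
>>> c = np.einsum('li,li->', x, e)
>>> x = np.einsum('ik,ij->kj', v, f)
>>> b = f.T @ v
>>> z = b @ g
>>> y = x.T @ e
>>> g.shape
(3, 5)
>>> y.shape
(5, 17)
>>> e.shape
(3, 17)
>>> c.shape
()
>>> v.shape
(3, 3)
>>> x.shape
(3, 5)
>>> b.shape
(5, 3)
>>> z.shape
(5, 5)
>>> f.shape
(3, 5)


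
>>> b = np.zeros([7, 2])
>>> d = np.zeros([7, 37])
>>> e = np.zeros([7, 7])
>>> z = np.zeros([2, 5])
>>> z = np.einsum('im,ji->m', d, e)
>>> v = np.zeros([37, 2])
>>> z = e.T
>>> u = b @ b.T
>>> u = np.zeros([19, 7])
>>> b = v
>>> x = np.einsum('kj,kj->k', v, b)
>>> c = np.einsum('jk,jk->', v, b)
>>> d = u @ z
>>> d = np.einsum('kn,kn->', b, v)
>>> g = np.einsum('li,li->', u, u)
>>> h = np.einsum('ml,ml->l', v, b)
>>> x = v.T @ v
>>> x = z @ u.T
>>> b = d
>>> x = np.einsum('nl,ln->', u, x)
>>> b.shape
()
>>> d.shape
()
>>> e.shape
(7, 7)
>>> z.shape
(7, 7)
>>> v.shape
(37, 2)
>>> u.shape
(19, 7)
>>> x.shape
()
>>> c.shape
()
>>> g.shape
()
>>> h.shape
(2,)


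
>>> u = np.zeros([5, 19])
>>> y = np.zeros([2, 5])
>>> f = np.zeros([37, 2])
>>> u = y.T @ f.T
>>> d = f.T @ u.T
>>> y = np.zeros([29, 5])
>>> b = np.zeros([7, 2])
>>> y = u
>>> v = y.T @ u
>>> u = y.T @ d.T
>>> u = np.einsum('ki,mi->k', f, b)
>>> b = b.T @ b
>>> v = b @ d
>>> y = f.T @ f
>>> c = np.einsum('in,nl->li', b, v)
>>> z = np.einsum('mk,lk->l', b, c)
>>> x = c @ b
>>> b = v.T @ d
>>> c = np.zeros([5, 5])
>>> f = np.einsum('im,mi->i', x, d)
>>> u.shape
(37,)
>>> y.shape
(2, 2)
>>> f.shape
(5,)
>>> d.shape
(2, 5)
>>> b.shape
(5, 5)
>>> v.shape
(2, 5)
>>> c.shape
(5, 5)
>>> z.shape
(5,)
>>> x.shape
(5, 2)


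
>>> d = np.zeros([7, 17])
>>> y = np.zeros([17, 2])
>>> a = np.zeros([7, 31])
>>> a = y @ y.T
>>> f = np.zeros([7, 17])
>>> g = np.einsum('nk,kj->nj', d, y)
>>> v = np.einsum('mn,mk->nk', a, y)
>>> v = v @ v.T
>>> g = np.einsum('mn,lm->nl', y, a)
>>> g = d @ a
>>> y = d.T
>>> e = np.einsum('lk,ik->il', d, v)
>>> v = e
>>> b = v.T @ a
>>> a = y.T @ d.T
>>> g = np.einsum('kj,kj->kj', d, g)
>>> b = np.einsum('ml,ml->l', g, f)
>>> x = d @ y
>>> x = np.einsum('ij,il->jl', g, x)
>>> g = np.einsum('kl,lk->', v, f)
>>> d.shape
(7, 17)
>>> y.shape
(17, 7)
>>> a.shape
(7, 7)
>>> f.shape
(7, 17)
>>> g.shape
()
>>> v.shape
(17, 7)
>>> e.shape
(17, 7)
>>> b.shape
(17,)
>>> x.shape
(17, 7)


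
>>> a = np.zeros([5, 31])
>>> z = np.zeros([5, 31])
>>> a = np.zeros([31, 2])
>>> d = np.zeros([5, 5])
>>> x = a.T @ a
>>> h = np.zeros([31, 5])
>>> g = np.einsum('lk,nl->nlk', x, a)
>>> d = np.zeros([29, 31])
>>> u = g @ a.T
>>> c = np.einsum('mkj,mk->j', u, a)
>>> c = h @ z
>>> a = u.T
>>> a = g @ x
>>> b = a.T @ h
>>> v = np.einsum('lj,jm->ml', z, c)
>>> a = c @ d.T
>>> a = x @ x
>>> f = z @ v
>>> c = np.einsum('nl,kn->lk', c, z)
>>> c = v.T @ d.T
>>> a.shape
(2, 2)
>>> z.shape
(5, 31)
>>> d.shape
(29, 31)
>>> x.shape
(2, 2)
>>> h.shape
(31, 5)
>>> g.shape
(31, 2, 2)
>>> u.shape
(31, 2, 31)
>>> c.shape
(5, 29)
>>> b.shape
(2, 2, 5)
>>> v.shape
(31, 5)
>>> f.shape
(5, 5)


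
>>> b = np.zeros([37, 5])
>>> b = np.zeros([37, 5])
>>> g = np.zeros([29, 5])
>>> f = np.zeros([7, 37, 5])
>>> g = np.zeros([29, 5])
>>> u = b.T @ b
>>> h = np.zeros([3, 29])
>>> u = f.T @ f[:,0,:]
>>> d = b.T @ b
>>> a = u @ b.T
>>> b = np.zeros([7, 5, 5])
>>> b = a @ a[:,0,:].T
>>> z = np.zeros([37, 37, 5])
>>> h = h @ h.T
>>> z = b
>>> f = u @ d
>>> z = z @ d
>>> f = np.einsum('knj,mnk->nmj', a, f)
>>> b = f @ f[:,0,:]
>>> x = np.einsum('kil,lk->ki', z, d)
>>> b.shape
(37, 5, 37)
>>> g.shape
(29, 5)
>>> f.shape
(37, 5, 37)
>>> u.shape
(5, 37, 5)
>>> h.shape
(3, 3)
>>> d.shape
(5, 5)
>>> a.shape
(5, 37, 37)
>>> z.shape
(5, 37, 5)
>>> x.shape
(5, 37)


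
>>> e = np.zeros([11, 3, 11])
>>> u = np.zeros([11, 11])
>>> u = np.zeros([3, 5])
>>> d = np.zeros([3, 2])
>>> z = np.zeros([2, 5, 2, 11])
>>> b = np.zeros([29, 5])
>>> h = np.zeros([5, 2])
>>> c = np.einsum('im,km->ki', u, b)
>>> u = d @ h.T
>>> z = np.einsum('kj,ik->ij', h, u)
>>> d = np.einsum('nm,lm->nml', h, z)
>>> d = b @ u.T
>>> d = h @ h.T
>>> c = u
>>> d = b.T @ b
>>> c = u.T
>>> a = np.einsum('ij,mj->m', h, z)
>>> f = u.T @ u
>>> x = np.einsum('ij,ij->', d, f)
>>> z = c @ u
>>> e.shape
(11, 3, 11)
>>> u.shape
(3, 5)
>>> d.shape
(5, 5)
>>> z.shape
(5, 5)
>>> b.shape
(29, 5)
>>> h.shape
(5, 2)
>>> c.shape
(5, 3)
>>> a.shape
(3,)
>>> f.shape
(5, 5)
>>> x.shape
()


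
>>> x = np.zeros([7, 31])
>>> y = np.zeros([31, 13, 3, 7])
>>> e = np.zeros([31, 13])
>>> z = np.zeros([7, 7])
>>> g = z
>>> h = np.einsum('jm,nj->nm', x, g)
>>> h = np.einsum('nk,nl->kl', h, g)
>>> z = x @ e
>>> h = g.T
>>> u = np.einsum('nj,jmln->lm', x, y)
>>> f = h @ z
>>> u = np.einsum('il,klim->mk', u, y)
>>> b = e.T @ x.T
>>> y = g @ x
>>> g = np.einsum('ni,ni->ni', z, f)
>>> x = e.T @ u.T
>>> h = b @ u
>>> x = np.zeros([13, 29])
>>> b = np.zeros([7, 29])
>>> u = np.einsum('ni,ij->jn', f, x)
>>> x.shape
(13, 29)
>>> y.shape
(7, 31)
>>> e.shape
(31, 13)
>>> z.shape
(7, 13)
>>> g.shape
(7, 13)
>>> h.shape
(13, 31)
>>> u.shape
(29, 7)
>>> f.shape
(7, 13)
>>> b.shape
(7, 29)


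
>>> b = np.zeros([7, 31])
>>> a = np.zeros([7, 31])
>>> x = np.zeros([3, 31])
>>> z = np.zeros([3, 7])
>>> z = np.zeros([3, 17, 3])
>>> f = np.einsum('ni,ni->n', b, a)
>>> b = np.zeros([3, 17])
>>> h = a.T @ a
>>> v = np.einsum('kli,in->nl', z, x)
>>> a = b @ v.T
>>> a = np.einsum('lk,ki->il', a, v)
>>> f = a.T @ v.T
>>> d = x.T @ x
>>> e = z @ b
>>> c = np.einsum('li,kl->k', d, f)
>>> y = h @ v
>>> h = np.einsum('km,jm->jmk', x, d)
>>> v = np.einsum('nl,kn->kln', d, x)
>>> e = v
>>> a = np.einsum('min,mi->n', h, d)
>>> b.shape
(3, 17)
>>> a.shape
(3,)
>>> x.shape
(3, 31)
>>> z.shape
(3, 17, 3)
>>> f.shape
(3, 31)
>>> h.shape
(31, 31, 3)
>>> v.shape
(3, 31, 31)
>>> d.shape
(31, 31)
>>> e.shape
(3, 31, 31)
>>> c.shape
(3,)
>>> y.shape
(31, 17)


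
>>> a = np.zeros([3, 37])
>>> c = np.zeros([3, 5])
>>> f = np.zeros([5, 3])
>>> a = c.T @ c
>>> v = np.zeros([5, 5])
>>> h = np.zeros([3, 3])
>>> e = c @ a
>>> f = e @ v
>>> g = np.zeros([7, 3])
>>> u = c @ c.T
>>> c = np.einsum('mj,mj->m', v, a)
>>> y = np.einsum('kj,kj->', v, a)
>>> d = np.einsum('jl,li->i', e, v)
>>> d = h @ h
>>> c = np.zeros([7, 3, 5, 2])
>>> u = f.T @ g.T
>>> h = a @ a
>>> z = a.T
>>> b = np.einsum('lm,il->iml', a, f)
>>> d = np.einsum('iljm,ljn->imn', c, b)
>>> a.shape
(5, 5)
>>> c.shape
(7, 3, 5, 2)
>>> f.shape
(3, 5)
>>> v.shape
(5, 5)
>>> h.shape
(5, 5)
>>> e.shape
(3, 5)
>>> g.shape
(7, 3)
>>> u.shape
(5, 7)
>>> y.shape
()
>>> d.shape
(7, 2, 5)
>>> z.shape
(5, 5)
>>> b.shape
(3, 5, 5)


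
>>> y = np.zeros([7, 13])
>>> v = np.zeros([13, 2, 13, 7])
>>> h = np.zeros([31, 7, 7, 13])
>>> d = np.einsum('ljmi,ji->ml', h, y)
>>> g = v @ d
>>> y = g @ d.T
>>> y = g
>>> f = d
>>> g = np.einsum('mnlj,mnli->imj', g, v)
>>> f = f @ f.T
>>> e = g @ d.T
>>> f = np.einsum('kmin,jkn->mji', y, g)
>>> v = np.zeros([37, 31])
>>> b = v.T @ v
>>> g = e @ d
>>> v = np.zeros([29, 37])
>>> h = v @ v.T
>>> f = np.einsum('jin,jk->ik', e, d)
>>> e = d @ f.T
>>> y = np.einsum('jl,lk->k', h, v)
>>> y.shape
(37,)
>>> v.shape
(29, 37)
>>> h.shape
(29, 29)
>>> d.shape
(7, 31)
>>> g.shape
(7, 13, 31)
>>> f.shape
(13, 31)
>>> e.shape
(7, 13)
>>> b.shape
(31, 31)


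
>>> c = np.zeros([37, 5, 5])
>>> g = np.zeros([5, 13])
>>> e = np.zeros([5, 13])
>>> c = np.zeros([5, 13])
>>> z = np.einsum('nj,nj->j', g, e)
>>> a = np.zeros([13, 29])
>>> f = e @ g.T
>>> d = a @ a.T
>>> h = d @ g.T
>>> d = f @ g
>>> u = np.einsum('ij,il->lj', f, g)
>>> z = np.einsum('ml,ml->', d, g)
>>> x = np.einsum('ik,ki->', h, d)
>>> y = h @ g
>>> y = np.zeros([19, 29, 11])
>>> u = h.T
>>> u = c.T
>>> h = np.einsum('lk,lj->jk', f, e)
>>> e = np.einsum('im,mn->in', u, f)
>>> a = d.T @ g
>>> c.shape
(5, 13)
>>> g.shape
(5, 13)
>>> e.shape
(13, 5)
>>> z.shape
()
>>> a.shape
(13, 13)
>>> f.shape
(5, 5)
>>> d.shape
(5, 13)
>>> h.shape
(13, 5)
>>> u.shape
(13, 5)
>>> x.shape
()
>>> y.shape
(19, 29, 11)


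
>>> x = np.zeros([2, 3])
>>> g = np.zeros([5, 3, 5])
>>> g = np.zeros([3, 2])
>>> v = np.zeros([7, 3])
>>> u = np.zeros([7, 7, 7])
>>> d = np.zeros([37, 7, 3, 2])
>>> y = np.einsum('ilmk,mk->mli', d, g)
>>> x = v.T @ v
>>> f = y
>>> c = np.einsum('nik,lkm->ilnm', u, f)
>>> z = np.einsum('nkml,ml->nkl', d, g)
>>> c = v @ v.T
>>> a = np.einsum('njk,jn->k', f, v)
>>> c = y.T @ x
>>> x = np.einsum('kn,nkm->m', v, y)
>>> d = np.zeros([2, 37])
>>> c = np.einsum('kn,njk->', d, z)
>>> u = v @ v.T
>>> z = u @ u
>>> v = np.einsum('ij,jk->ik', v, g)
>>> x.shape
(37,)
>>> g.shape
(3, 2)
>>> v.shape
(7, 2)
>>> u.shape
(7, 7)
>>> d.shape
(2, 37)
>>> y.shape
(3, 7, 37)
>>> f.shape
(3, 7, 37)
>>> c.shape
()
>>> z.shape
(7, 7)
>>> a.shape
(37,)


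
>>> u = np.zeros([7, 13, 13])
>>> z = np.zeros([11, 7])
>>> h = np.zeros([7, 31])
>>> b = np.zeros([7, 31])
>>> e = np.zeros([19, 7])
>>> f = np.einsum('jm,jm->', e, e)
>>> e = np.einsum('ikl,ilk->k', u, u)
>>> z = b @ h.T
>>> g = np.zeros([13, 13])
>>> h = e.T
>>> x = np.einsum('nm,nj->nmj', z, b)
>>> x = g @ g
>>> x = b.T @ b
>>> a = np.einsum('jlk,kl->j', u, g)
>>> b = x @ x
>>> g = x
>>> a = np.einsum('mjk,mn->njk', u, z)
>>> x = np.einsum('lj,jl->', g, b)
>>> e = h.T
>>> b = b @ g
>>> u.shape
(7, 13, 13)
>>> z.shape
(7, 7)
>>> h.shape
(13,)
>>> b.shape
(31, 31)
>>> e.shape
(13,)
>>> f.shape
()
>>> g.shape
(31, 31)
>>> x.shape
()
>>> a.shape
(7, 13, 13)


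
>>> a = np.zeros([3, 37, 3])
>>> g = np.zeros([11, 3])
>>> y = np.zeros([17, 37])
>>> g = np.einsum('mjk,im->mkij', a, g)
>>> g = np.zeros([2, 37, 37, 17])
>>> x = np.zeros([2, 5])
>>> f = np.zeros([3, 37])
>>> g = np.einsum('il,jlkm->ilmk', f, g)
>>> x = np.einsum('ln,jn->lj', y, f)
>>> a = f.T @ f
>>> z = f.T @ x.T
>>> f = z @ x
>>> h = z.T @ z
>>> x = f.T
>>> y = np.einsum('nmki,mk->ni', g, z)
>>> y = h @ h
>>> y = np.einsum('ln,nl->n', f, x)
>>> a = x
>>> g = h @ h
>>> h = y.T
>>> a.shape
(3, 37)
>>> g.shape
(17, 17)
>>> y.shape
(3,)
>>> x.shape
(3, 37)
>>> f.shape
(37, 3)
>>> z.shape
(37, 17)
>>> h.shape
(3,)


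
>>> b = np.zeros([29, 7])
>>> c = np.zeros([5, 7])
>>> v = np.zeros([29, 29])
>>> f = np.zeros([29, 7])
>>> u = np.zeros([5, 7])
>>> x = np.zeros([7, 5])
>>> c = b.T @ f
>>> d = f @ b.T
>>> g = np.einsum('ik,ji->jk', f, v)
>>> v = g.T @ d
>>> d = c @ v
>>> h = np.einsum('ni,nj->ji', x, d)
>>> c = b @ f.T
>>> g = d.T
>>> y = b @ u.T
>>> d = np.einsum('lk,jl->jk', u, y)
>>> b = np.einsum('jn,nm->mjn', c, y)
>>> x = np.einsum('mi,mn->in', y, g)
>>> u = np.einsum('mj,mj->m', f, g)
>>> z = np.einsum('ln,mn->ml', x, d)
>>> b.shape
(5, 29, 29)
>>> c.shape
(29, 29)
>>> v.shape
(7, 29)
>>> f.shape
(29, 7)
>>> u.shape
(29,)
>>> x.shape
(5, 7)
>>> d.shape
(29, 7)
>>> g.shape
(29, 7)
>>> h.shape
(29, 5)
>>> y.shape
(29, 5)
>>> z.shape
(29, 5)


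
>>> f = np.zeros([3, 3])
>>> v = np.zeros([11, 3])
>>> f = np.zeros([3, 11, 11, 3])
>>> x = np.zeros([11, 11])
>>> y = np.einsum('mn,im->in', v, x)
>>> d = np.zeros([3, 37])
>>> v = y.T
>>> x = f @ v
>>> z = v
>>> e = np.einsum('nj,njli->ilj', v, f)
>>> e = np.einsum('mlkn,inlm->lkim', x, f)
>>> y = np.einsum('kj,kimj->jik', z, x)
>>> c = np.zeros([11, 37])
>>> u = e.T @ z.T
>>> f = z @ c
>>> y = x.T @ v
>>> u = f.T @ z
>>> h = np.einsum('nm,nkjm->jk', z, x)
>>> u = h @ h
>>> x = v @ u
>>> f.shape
(3, 37)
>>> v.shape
(3, 11)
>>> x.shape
(3, 11)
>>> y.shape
(11, 11, 11, 11)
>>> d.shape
(3, 37)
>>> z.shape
(3, 11)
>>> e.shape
(11, 11, 3, 3)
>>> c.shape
(11, 37)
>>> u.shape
(11, 11)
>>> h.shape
(11, 11)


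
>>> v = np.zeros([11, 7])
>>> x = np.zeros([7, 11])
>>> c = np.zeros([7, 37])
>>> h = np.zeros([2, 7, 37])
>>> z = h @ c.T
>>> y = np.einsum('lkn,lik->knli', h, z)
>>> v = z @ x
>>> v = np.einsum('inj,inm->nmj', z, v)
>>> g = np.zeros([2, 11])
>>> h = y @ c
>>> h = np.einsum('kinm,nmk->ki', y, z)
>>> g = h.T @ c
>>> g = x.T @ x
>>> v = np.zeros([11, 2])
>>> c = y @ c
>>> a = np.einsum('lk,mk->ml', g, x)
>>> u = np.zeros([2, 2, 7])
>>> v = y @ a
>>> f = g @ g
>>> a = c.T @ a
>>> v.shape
(7, 37, 2, 11)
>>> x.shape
(7, 11)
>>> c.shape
(7, 37, 2, 37)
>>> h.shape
(7, 37)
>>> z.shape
(2, 7, 7)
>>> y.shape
(7, 37, 2, 7)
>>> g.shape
(11, 11)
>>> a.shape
(37, 2, 37, 11)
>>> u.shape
(2, 2, 7)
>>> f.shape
(11, 11)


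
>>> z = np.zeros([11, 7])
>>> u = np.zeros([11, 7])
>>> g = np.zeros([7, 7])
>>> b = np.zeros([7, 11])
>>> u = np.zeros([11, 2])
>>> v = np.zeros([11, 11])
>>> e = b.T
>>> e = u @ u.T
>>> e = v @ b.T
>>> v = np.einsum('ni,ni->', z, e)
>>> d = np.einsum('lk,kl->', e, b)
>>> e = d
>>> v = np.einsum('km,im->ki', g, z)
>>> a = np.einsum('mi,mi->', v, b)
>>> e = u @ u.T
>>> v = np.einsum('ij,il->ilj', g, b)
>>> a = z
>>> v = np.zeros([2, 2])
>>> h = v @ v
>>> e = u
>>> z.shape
(11, 7)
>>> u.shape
(11, 2)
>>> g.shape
(7, 7)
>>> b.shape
(7, 11)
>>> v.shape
(2, 2)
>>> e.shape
(11, 2)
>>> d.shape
()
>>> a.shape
(11, 7)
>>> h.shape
(2, 2)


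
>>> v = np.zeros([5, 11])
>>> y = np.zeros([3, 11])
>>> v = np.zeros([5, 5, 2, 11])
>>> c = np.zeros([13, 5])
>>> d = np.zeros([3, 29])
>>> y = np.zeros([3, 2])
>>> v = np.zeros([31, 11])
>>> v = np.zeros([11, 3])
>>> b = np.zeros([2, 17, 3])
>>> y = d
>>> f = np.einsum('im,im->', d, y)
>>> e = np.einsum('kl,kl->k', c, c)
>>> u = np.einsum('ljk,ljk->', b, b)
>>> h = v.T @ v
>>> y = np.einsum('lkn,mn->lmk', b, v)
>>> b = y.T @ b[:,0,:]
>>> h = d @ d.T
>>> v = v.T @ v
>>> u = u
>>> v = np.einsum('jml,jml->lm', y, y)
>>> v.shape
(17, 11)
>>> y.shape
(2, 11, 17)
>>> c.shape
(13, 5)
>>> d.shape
(3, 29)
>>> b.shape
(17, 11, 3)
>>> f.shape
()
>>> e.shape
(13,)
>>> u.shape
()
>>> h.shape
(3, 3)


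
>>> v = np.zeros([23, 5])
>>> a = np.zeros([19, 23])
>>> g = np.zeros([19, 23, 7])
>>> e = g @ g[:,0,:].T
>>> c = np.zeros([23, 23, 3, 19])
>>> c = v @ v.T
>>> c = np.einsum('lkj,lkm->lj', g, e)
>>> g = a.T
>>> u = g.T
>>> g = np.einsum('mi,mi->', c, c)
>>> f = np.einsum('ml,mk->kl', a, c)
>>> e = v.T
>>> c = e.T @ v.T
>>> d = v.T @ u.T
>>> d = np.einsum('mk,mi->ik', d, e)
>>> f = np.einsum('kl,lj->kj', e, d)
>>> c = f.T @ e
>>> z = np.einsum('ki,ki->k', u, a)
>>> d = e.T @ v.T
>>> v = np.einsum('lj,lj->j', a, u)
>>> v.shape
(23,)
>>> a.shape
(19, 23)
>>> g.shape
()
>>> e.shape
(5, 23)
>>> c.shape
(19, 23)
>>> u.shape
(19, 23)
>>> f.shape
(5, 19)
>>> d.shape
(23, 23)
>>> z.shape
(19,)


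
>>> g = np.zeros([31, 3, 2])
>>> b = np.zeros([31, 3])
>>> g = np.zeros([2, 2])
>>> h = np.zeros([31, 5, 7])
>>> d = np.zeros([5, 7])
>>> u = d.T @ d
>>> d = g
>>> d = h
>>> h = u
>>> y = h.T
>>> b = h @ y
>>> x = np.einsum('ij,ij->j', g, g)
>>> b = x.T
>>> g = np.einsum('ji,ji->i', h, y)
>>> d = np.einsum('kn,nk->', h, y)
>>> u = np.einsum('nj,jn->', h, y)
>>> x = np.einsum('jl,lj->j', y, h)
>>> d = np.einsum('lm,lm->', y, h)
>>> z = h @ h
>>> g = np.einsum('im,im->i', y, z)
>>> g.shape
(7,)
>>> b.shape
(2,)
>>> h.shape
(7, 7)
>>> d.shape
()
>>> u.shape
()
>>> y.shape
(7, 7)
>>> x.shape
(7,)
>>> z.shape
(7, 7)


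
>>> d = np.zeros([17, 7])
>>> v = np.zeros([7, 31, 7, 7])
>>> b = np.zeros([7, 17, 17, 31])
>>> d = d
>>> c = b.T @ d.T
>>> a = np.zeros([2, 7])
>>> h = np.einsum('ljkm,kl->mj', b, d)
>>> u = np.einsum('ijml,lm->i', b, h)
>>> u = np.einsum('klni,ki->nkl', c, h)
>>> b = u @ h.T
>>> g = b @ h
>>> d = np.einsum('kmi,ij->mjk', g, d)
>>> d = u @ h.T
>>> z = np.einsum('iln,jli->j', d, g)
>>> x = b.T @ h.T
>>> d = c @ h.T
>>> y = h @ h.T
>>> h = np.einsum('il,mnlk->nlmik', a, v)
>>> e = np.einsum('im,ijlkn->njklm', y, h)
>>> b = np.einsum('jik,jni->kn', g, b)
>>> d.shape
(31, 17, 17, 31)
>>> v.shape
(7, 31, 7, 7)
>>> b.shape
(17, 31)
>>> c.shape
(31, 17, 17, 17)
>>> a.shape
(2, 7)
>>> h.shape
(31, 7, 7, 2, 7)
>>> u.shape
(17, 31, 17)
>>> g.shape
(17, 31, 17)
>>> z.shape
(17,)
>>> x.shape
(31, 31, 31)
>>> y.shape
(31, 31)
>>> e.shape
(7, 7, 2, 7, 31)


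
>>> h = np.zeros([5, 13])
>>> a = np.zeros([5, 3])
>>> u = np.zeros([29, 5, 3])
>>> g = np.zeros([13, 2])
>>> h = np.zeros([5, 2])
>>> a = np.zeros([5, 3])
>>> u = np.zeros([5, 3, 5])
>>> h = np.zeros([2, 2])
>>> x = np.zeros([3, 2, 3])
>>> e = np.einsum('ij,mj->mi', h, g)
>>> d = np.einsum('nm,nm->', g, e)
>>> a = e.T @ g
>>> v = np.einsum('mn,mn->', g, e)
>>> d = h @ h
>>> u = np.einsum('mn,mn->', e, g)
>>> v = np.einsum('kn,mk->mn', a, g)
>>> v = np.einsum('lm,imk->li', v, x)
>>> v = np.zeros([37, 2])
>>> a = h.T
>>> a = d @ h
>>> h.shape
(2, 2)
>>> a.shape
(2, 2)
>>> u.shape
()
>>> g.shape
(13, 2)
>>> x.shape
(3, 2, 3)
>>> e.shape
(13, 2)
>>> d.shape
(2, 2)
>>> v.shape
(37, 2)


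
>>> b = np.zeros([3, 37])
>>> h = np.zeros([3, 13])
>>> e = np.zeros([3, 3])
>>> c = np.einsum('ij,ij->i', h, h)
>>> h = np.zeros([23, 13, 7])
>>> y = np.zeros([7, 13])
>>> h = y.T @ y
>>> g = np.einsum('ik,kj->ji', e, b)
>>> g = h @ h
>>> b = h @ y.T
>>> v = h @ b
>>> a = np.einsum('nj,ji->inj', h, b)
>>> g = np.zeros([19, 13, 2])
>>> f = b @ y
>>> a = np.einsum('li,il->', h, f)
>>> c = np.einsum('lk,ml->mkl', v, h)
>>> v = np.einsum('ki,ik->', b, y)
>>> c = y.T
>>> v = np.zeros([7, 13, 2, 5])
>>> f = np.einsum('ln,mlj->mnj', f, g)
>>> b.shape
(13, 7)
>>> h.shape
(13, 13)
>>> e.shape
(3, 3)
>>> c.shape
(13, 7)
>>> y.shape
(7, 13)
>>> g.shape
(19, 13, 2)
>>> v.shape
(7, 13, 2, 5)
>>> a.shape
()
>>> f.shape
(19, 13, 2)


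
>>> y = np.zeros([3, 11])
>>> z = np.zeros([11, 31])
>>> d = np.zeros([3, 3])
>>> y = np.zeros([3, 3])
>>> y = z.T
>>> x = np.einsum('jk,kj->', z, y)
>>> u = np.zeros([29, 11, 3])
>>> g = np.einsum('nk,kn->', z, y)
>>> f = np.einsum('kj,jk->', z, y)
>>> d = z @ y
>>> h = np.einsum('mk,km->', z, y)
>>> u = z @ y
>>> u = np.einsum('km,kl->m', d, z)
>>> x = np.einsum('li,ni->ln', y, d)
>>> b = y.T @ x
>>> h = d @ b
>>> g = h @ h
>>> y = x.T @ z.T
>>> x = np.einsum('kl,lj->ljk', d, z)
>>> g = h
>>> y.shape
(11, 11)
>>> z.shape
(11, 31)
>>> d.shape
(11, 11)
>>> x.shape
(11, 31, 11)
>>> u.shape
(11,)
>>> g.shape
(11, 11)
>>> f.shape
()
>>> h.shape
(11, 11)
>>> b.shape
(11, 11)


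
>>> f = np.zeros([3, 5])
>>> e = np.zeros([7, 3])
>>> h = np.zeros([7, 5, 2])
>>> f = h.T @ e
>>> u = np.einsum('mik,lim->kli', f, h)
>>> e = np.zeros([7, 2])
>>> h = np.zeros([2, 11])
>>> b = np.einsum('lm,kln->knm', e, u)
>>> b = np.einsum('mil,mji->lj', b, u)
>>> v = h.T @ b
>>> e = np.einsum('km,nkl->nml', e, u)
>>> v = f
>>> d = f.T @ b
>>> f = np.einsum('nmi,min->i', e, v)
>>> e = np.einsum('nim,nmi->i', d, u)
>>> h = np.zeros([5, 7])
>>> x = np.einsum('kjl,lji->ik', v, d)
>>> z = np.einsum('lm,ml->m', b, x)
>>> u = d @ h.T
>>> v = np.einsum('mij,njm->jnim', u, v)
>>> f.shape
(5,)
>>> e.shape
(5,)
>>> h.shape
(5, 7)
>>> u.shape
(3, 5, 5)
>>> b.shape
(2, 7)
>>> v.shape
(5, 2, 5, 3)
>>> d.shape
(3, 5, 7)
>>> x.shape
(7, 2)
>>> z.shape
(7,)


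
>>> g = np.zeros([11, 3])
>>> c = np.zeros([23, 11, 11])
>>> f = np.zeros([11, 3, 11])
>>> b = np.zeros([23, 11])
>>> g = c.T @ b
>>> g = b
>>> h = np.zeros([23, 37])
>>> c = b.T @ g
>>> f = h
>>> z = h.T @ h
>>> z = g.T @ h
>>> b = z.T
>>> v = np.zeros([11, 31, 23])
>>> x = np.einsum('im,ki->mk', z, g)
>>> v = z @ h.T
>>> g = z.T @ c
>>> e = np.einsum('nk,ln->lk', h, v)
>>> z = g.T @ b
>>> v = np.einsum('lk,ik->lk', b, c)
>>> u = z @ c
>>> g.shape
(37, 11)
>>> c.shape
(11, 11)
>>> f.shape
(23, 37)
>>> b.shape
(37, 11)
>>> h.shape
(23, 37)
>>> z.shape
(11, 11)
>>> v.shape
(37, 11)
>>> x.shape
(37, 23)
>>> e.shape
(11, 37)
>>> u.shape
(11, 11)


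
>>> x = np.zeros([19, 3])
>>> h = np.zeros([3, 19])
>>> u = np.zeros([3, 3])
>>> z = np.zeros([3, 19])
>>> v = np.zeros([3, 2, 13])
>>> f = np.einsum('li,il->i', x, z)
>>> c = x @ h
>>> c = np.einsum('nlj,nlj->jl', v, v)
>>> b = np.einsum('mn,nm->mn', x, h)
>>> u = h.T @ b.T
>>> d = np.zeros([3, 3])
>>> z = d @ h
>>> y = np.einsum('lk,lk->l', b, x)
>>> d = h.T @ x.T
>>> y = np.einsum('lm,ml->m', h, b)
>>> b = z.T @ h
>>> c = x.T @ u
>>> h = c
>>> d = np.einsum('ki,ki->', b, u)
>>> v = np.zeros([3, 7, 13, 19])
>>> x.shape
(19, 3)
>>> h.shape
(3, 19)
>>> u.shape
(19, 19)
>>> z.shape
(3, 19)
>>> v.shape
(3, 7, 13, 19)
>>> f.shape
(3,)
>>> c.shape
(3, 19)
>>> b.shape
(19, 19)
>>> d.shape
()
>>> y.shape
(19,)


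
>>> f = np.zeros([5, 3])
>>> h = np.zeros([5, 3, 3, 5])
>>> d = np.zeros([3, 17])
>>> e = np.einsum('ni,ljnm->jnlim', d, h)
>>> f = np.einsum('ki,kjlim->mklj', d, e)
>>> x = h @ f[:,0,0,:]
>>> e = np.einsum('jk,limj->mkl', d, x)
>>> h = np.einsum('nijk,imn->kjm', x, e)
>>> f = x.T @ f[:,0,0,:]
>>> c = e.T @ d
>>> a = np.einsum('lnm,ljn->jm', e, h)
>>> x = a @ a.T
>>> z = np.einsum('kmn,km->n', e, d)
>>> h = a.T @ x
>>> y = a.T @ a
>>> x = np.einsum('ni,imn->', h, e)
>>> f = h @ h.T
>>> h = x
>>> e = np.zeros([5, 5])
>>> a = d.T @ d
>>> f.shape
(5, 5)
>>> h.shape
()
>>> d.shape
(3, 17)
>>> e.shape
(5, 5)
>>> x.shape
()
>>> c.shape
(5, 17, 17)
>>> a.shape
(17, 17)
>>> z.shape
(5,)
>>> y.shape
(5, 5)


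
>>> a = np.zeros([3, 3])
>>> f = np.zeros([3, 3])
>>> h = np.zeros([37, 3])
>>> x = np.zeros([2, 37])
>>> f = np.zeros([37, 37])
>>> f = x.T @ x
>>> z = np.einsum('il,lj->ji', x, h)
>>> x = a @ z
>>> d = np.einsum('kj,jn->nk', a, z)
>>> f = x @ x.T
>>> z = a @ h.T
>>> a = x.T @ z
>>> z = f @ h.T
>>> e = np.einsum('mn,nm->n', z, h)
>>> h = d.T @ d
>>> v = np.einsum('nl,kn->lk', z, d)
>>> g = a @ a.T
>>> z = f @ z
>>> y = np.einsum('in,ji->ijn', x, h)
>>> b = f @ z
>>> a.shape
(2, 37)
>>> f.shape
(3, 3)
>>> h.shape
(3, 3)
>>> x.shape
(3, 2)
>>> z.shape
(3, 37)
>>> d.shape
(2, 3)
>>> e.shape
(37,)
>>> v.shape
(37, 2)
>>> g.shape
(2, 2)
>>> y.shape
(3, 3, 2)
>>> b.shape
(3, 37)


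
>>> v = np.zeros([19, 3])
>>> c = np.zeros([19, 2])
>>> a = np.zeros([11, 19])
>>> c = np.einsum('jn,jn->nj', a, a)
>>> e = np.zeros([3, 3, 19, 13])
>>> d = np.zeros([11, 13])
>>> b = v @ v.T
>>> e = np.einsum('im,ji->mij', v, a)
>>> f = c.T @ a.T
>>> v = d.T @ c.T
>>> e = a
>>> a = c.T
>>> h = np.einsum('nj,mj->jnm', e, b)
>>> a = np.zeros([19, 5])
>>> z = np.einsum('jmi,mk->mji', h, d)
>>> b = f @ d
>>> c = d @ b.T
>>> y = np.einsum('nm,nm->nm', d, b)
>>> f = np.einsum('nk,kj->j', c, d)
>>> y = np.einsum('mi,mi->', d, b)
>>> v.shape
(13, 19)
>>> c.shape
(11, 11)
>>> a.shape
(19, 5)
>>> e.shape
(11, 19)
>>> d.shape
(11, 13)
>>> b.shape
(11, 13)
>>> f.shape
(13,)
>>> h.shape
(19, 11, 19)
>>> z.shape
(11, 19, 19)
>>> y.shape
()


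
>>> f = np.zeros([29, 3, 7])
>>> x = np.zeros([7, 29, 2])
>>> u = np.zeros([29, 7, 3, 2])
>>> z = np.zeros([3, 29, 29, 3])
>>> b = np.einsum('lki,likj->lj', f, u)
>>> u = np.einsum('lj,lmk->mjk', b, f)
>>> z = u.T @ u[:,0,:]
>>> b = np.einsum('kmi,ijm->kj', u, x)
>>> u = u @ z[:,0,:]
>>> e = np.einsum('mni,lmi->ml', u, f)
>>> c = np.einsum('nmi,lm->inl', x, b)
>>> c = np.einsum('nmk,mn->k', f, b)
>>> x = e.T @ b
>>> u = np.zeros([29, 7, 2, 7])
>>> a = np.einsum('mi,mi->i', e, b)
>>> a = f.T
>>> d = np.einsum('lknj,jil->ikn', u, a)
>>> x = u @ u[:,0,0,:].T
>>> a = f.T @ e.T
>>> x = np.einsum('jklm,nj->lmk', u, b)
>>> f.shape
(29, 3, 7)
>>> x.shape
(2, 7, 7)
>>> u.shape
(29, 7, 2, 7)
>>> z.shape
(7, 2, 7)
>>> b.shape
(3, 29)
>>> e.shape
(3, 29)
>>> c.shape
(7,)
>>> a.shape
(7, 3, 3)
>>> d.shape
(3, 7, 2)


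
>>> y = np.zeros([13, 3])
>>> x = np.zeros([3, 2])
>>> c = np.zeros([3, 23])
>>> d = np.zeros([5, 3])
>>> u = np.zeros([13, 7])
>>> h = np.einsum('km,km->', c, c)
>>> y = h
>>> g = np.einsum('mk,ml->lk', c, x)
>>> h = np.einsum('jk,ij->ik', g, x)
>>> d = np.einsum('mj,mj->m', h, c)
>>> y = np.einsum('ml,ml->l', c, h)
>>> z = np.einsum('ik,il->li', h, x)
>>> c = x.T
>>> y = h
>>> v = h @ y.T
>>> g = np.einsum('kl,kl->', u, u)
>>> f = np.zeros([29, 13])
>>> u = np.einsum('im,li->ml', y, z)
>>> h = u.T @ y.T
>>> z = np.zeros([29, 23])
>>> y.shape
(3, 23)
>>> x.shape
(3, 2)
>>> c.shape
(2, 3)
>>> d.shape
(3,)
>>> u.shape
(23, 2)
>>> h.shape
(2, 3)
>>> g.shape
()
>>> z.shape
(29, 23)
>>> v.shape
(3, 3)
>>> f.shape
(29, 13)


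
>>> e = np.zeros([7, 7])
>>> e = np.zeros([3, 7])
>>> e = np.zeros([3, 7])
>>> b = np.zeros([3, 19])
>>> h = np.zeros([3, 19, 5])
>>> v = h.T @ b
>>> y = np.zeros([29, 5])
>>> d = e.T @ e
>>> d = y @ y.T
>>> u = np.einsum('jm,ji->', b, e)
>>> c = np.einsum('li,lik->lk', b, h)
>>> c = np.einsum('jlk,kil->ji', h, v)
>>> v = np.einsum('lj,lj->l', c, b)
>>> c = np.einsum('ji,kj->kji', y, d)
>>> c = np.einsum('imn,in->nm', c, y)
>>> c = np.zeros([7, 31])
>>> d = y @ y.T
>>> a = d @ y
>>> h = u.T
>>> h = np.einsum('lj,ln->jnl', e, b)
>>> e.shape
(3, 7)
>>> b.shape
(3, 19)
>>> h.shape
(7, 19, 3)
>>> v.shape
(3,)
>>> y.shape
(29, 5)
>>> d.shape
(29, 29)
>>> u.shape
()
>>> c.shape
(7, 31)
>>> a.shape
(29, 5)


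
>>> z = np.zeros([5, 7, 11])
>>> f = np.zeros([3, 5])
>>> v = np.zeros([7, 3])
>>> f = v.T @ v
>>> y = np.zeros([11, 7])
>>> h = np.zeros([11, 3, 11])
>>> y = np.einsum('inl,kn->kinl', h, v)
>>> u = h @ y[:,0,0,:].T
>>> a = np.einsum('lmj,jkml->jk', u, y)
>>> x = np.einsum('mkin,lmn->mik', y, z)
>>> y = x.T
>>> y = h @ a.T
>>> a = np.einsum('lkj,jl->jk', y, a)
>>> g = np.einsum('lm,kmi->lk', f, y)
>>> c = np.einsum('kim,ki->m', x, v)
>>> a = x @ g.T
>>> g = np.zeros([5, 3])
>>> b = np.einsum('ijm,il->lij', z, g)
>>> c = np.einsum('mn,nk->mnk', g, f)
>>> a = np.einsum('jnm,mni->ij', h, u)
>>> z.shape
(5, 7, 11)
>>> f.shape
(3, 3)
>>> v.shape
(7, 3)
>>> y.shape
(11, 3, 7)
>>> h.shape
(11, 3, 11)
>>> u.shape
(11, 3, 7)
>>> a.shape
(7, 11)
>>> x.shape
(7, 3, 11)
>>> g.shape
(5, 3)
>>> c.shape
(5, 3, 3)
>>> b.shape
(3, 5, 7)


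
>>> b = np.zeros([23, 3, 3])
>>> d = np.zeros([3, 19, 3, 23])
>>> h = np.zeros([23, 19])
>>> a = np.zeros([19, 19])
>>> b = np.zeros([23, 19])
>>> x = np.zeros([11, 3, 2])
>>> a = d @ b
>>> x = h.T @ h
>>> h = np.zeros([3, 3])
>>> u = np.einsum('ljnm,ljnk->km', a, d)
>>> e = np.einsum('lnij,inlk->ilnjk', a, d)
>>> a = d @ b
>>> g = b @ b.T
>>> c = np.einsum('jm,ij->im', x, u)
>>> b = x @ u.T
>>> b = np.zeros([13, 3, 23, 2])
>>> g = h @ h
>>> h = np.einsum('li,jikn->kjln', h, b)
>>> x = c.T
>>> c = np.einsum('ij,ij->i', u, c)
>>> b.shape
(13, 3, 23, 2)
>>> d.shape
(3, 19, 3, 23)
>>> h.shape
(23, 13, 3, 2)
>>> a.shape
(3, 19, 3, 19)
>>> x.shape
(19, 23)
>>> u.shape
(23, 19)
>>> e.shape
(3, 3, 19, 19, 23)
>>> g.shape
(3, 3)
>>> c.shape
(23,)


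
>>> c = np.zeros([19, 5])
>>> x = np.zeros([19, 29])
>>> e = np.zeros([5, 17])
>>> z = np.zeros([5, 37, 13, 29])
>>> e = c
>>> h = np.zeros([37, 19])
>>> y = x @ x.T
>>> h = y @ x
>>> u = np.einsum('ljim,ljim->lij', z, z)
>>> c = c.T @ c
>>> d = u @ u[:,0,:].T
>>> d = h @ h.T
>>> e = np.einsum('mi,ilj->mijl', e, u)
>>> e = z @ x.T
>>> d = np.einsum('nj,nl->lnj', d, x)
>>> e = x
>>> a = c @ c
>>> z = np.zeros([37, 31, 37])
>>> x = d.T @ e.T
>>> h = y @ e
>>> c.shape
(5, 5)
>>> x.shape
(19, 19, 19)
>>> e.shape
(19, 29)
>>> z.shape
(37, 31, 37)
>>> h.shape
(19, 29)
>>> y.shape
(19, 19)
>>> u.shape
(5, 13, 37)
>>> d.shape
(29, 19, 19)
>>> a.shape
(5, 5)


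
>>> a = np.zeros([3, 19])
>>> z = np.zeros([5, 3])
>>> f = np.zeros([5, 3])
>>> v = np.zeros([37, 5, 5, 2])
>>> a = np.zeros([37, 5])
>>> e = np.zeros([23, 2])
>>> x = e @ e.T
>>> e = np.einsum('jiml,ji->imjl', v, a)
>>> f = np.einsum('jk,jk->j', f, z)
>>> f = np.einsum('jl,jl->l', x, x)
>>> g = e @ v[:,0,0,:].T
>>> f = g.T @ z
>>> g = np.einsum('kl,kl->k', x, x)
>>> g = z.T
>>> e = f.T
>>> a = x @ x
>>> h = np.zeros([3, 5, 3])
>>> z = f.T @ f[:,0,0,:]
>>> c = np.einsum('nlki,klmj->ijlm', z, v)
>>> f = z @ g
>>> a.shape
(23, 23)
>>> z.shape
(3, 5, 37, 3)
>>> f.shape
(3, 5, 37, 5)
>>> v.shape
(37, 5, 5, 2)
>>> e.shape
(3, 5, 37, 37)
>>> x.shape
(23, 23)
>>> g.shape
(3, 5)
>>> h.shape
(3, 5, 3)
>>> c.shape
(3, 2, 5, 5)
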